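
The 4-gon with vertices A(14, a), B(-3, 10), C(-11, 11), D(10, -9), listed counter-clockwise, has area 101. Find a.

Write out the shoelace sum; only the two edges meeting at A involve a:
2·Area = [(10·a − 14·(-9)) + (14·10 − (-3)·a)] + 66
       = 13·a + 332 = 202
⇒ a = -10.

-10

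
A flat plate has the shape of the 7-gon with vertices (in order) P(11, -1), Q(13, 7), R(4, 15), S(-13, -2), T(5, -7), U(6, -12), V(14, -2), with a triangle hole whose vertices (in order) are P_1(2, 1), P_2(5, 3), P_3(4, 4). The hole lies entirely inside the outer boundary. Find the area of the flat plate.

343

Outer boundary:
Σ = (90) + (167) + (187) + (101) + (-18) + (156) + (8) = 691
Area = |Σ|/2 = 345.5.
Hole:
Apply the shoelace (surveyor's) formula: 2A = Σ (x_i·y_{i+1} − x_{i+1}·y_i), indices taken mod 3.
Σ = (1) + (8) + (-4) = 5
Area = |Σ|/2 = 2.5.
Net area = 345.5 − 2.5 = 343.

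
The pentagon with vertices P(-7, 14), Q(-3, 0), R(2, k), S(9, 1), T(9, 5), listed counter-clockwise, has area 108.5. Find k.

Write out the shoelace sum; only the two edges meeting at R involve k:
2·Area = [((-3)·k − 2·0) + (2·1 − 9·k)] + 239
       = -12·k + 241 = 217
⇒ k = 2.

2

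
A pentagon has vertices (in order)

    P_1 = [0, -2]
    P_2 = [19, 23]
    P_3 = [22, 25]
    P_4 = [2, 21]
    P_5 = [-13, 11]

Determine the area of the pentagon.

P_1→P_2: (0)(23) − (19)(-2) = 38
P_2→P_3: (19)(25) − (22)(23) = -31
P_3→P_4: (22)(21) − (2)(25) = 412
P_4→P_5: (2)(11) − (-13)(21) = 295
P_5→P_1: (-13)(-2) − (0)(11) = 26
Σ = 740
Area = |Σ|/2 = 370.

370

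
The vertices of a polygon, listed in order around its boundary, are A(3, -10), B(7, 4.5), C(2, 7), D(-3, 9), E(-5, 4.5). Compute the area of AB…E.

115.25

Apply Gauss's area formula: 2A = Σ (x_i·y_{i+1} − x_{i+1}·y_i), indices taken mod 5.
Cross-terms: 83.5, 40, 39, 31.5, 36.5  ⇒  Σ = 230.5
Area = |Σ|/2 = 115.25.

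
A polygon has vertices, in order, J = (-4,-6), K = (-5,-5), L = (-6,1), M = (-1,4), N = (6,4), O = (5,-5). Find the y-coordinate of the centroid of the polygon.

-73/84

Apply the shoelace formula. First the cross-terms c_i = x_i·y_{i+1} − x_{i+1}·y_i:
  -10, -35, -23, -28, -50, -50  ⇒  2A = -196, A = -98.
Then Σ (y_i + y_{i+1})·c_i = 511, so ȳ = 511 / (6·(-98)) = -73/84.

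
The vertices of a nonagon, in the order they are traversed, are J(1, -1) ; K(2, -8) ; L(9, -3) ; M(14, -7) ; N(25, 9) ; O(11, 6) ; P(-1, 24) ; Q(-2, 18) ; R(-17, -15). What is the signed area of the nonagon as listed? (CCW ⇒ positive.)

529.5

Σ = (-6) + (66) + (-21) + (301) + (51) + (270) + (30) + (336) + (32) = 1059
Signed area = Σ/2 = 529.5 (positive ⇒ counter-clockwise traversal).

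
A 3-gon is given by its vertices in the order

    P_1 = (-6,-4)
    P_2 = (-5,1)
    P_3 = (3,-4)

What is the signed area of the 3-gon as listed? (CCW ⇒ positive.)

Apply the surveyor's formula: 2A = Σ (x_i·y_{i+1} − x_{i+1}·y_i), indices taken mod 3.
Σ = (-26) + (17) + (-36) = -45
Signed area = Σ/2 = -22.5 (negative ⇒ clockwise traversal).

-22.5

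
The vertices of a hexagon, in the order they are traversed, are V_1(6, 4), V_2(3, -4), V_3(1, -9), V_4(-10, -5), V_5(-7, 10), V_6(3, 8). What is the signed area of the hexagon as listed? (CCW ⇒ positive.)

-205.5

V_1→V_2: (6)(-4) − (3)(4) = -36
V_2→V_3: (3)(-9) − (1)(-4) = -23
V_3→V_4: (1)(-5) − (-10)(-9) = -95
V_4→V_5: (-10)(10) − (-7)(-5) = -135
V_5→V_6: (-7)(8) − (3)(10) = -86
V_6→V_1: (3)(4) − (6)(8) = -36
Σ = -411
Signed area = Σ/2 = -205.5 (negative ⇒ clockwise traversal).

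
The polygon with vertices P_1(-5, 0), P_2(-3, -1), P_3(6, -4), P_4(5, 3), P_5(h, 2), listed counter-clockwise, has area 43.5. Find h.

-2

Write out the shoelace sum; only the two edges meeting at P_5 involve h:
2·Area = [(5·2 − h·3) + (h·0 − (-5)·2)] + 61
       = -3·h + 81 = 87
⇒ h = -2.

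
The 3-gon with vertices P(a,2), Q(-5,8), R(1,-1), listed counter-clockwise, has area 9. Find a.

Write out the shoelace sum; only the two edges meeting at P involve a:
2·Area = [(1·2 − a·(-1)) + (a·8 − (-5)·2)] + -3
       = 9·a + 9 = 18
⇒ a = 1.

1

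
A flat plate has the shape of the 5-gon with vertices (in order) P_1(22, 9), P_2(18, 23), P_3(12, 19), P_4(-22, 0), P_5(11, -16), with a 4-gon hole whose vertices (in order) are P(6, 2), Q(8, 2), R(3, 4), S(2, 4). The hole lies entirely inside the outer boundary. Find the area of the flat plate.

Outer boundary:
Apply the surveyor's formula: 2A = Σ (x_i·y_{i+1} − x_{i+1}·y_i), indices taken mod 5.
Cross-terms: 344, 66, 418, 352, 451  ⇒  Σ = 1631
Area = |Σ|/2 = 815.5.
Hole:
Cross-terms: -4, 26, 4, -20  ⇒  Σ = 6
Area = |Σ|/2 = 3.
Net area = 815.5 − 3 = 812.5.

812.5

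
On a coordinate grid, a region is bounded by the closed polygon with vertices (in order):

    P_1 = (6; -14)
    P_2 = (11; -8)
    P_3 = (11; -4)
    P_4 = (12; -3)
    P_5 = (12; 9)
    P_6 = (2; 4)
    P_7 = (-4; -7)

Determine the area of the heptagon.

219.5

P_1→P_2: (6)(-8) − (11)(-14) = 106
P_2→P_3: (11)(-4) − (11)(-8) = 44
P_3→P_4: (11)(-3) − (12)(-4) = 15
P_4→P_5: (12)(9) − (12)(-3) = 144
P_5→P_6: (12)(4) − (2)(9) = 30
P_6→P_7: (2)(-7) − (-4)(4) = 2
P_7→P_1: (-4)(-14) − (6)(-7) = 98
Σ = 439
Area = |Σ|/2 = 219.5.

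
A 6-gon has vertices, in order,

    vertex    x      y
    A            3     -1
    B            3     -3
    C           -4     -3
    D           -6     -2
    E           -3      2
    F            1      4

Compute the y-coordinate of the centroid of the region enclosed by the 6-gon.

Apply the surveyor's formula. First the cross-terms c_i = x_i·y_{i+1} − x_{i+1}·y_i:
  -6, -21, -10, -18, -14, -13  ⇒  2A = -82, A = -41.
Then Σ (y_i + y_{i+1})·c_i = 77, so ȳ = 77 / (6·(-41)) = -77/246.

-77/246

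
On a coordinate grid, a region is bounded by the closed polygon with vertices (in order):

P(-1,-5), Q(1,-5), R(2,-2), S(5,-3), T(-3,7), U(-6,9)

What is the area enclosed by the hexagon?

Apply the surveyor's formula: 2A = Σ (x_i·y_{i+1} − x_{i+1}·y_i), indices taken mod 6.
Σ = (10) + (8) + (4) + (26) + (15) + (39) = 102
Area = |Σ|/2 = 51.

51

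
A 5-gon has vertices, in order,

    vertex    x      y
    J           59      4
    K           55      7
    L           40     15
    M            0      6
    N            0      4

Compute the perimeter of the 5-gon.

124

|JK| = √((-4)² + (3)²) = √25 = 5
|KL| = √((-15)² + (8)²) = √289 = 17
|LM| = √((-40)² + (-9)²) = √1681 = 41
|MN| = √((0)² + (-2)²) = √4 = 2
|NJ| = √((59)² + (0)²) = √3481 = 59
Perimeter = 5 + 17 + 41 + 2 + 59 = 124.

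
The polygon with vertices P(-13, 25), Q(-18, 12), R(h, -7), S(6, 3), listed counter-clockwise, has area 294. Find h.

Write out the shoelace sum; only the two edges meeting at R involve h:
2·Area = [((-18)·(-7) − h·12) + (h·3 − 6·(-7))] + 483
       = -9·h + 651 = 588
⇒ h = 7.

7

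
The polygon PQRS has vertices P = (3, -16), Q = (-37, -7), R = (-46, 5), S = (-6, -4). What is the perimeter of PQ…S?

|PQ| = √((-40)² + (9)²) = √1681 = 41
|QR| = √((-9)² + (12)²) = √225 = 15
|RS| = √((40)² + (-9)²) = √1681 = 41
|SP| = √((9)² + (-12)²) = √225 = 15
Perimeter = 41 + 15 + 41 + 15 = 112.

112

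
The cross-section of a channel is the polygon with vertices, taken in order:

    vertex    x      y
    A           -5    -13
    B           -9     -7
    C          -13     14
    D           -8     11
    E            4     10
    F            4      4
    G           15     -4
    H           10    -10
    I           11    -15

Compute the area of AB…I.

Apply Gauss's area formula: 2A = Σ (x_i·y_{i+1} − x_{i+1}·y_i), indices taken mod 9.
Cross-terms: -82, -217, -31, -124, -24, -76, -110, -40, -218  ⇒  Σ = -922
Area = |Σ|/2 = 461.

461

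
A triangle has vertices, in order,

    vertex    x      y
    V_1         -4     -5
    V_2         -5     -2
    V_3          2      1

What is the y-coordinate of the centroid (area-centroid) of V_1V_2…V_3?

Apply the surveyor's formula. First the cross-terms c_i = x_i·y_{i+1} − x_{i+1}·y_i:
  -17, -1, -6  ⇒  2A = -24, A = -12.
Then Σ (y_i + y_{i+1})·c_i = 144, so ȳ = 144 / (6·(-12)) = -2.

-2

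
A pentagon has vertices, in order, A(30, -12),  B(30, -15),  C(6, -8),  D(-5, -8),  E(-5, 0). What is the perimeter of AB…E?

|AB| = √((0)² + (-3)²) = √9 = 3
|BC| = √((-24)² + (7)²) = √625 = 25
|CD| = √((-11)² + (0)²) = √121 = 11
|DE| = √((0)² + (8)²) = √64 = 8
|EA| = √((35)² + (-12)²) = √1369 = 37
Perimeter = 3 + 25 + 11 + 8 + 37 = 84.

84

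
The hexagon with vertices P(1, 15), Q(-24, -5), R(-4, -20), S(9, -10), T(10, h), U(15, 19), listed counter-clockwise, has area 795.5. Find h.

-10

The doubled signed area Σ (x_i y_{i+1} − x_{i+1} y_i) is linear in h.
With h=0 it equals 1531; the coefficient of h is -6 (from the two edges through T).
So -6·h + 1531 = 2·795.5 = 1591 ⇒ h = -10.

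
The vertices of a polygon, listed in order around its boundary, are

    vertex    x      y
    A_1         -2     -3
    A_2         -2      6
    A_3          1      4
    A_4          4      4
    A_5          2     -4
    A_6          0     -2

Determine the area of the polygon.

38

Σ = (-18) + (-14) + (-12) + (-24) + (-4) + (-4) = -76
Area = |Σ|/2 = 38.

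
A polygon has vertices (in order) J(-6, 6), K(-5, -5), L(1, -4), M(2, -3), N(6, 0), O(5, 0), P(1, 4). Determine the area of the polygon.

79

Apply Gauss's area formula: 2A = Σ (x_i·y_{i+1} − x_{i+1}·y_i), indices taken mod 7.
Cross-terms: 60, 25, 5, 18, 0, 20, 30  ⇒  Σ = 158
Area = |Σ|/2 = 79.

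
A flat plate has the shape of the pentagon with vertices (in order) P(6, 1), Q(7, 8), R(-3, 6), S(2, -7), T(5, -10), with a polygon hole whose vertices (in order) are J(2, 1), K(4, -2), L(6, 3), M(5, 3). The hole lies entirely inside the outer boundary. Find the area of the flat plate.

Outer boundary:
Σ = (41) + (66) + (9) + (15) + (65) = 196
Area = |Σ|/2 = 98.
Hole:
Σ = (-8) + (24) + (3) + (-1) = 18
Area = |Σ|/2 = 9.
Net area = 98 − 9 = 89.

89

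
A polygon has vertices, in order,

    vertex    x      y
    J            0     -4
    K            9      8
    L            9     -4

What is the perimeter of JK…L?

|JK| = √((9)² + (12)²) = √225 = 15
|KL| = √((0)² + (-12)²) = √144 = 12
|LJ| = √((-9)² + (0)²) = √81 = 9
Perimeter = 15 + 12 + 9 = 36.

36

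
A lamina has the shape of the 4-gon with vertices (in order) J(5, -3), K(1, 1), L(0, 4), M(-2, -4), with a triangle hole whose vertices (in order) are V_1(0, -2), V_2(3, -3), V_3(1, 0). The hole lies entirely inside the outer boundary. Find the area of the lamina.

Outer boundary:
Apply the surveyor's formula: 2A = Σ (x_i·y_{i+1} − x_{i+1}·y_i), indices taken mod 4.
Σ = (8) + (4) + (8) + (26) = 46
Area = |Σ|/2 = 23.
Hole:
Σ = (6) + (3) + (-2) = 7
Area = |Σ|/2 = 3.5.
Net area = 23 − 3.5 = 19.5.

19.5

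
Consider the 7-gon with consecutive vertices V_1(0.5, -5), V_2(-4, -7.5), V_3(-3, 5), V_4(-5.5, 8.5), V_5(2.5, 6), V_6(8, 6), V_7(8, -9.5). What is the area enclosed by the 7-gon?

Apply the shoelace (surveyor's) formula: 2A = Σ (x_i·y_{i+1} − x_{i+1}·y_i), indices taken mod 7.
Σ = (-23.75) + (-42.5) + (2) + (-54.25) + (-33) + (-124) + (-35.25) = -310.75
Area = |Σ|/2 = 155.375.

155.375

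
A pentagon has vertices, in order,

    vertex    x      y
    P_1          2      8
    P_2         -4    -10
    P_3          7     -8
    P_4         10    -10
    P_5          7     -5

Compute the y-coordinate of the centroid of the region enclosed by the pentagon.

Apply the shoelace formula. First the cross-terms c_i = x_i·y_{i+1} − x_{i+1}·y_i:
  12, 102, 10, 20, 66  ⇒  2A = 210, A = 105.
Then Σ (y_i + y_{i+1})·c_i = -2142, so ȳ = -2142 / (6·105) = -3.4.

-3.4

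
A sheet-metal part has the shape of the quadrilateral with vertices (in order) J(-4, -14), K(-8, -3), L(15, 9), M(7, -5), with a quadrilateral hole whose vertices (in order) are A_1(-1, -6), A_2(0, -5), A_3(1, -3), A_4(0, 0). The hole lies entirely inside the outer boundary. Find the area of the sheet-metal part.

186.5

Outer boundary:
Σ = (-100) + (-27) + (-138) + (-118) = -383
Area = |Σ|/2 = 191.5.
Hole:
Apply the shoelace formula: 2A = Σ (x_i·y_{i+1} − x_{i+1}·y_i), indices taken mod 4.
Σ = (5) + (5) + (0) + (0) = 10
Area = |Σ|/2 = 5.
Net area = 191.5 − 5 = 186.5.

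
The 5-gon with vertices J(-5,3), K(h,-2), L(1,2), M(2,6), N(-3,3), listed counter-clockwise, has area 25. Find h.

-6

Write out the shoelace sum; only the two edges meeting at K involve h:
2·Area = [((-5)·(-2) − h·3) + (h·2 − 1·(-2))] + 32
       = -1·h + 44 = 50
⇒ h = -6.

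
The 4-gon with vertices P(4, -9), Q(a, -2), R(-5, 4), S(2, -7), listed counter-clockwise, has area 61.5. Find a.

8

Write out the shoelace sum; only the two edges meeting at Q involve a:
2·Area = [(4·(-2) − a·(-9)) + (a·4 − (-5)·(-2))] + 37
       = 13·a + 19 = 123
⇒ a = 8.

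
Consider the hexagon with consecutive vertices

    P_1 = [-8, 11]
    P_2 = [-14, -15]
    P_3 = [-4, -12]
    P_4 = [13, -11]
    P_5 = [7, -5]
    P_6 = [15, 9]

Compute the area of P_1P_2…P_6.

Apply the shoelace formula: 2A = Σ (x_i·y_{i+1} − x_{i+1}·y_i), indices taken mod 6.
Σ = (274) + (108) + (200) + (12) + (138) + (237) = 969
Area = |Σ|/2 = 484.5.

484.5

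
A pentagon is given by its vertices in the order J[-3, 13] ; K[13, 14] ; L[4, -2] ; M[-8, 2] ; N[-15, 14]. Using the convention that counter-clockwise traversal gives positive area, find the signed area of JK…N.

Apply the shoelace formula: 2A = Σ (x_i·y_{i+1} − x_{i+1}·y_i), indices taken mod 5.
Σ = (-211) + (-82) + (-8) + (-82) + (-153) = -536
Signed area = Σ/2 = -268 (negative ⇒ clockwise traversal).

-268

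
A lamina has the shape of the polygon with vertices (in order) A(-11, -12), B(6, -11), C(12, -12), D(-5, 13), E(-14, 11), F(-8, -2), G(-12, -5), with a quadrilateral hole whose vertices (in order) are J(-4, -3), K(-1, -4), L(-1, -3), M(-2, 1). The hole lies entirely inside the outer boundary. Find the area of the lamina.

Outer boundary:
Apply Gauss's area formula: 2A = Σ (x_i·y_{i+1} − x_{i+1}·y_i), indices taken mod 7.
Σ = (193) + (60) + (96) + (127) + (116) + (16) + (89) = 697
Area = |Σ|/2 = 348.5.
Hole:
Apply the shoelace (surveyor's) formula: 2A = Σ (x_i·y_{i+1} − x_{i+1}·y_i), indices taken mod 4.
Σ = (13) + (-1) + (-7) + (10) = 15
Area = |Σ|/2 = 7.5.
Net area = 348.5 − 7.5 = 341.

341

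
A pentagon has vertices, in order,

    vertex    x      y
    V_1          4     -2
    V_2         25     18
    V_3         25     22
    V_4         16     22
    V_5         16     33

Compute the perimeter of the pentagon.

90

|V_1V_2| = √((21)² + (20)²) = √841 = 29
|V_2V_3| = √((0)² + (4)²) = √16 = 4
|V_3V_4| = √((-9)² + (0)²) = √81 = 9
|V_4V_5| = √((0)² + (11)²) = √121 = 11
|V_5V_1| = √((-12)² + (-35)²) = √1369 = 37
Perimeter = 29 + 4 + 9 + 11 + 37 = 90.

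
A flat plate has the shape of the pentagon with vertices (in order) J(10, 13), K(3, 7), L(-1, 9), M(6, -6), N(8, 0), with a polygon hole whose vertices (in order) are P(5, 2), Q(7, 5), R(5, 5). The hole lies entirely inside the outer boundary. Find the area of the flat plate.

Outer boundary:
Apply Gauss's area formula: 2A = Σ (x_i·y_{i+1} − x_{i+1}·y_i), indices taken mod 5.
Σ = (31) + (34) + (-48) + (48) + (104) = 169
Area = |Σ|/2 = 84.5.
Hole:
Apply Gauss's area formula: 2A = Σ (x_i·y_{i+1} − x_{i+1}·y_i), indices taken mod 3.
Σ = (11) + (10) + (-15) = 6
Area = |Σ|/2 = 3.
Net area = 84.5 − 3 = 81.5.

81.5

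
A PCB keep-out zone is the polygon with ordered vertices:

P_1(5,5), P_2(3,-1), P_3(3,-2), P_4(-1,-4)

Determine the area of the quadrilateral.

Cross-terms: -20, -3, -14, 15  ⇒  Σ = -22
Area = |Σ|/2 = 11.

11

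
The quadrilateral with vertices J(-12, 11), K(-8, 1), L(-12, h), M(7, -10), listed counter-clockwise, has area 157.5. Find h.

-10

Write out the shoelace sum; only the two edges meeting at L involve h:
2·Area = [((-8)·h − (-12)·1) + ((-12)·(-10) − 7·h)] + 33
       = -15·h + 165 = 315
⇒ h = -10.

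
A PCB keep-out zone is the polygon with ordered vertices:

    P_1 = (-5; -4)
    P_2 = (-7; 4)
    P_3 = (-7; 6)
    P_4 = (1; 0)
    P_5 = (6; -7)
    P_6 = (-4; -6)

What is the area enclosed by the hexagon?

Apply the surveyor's formula: 2A = Σ (x_i·y_{i+1} − x_{i+1}·y_i), indices taken mod 6.
Σ = (-48) + (-14) + (-6) + (-7) + (-64) + (-14) = -153
Area = |Σ|/2 = 76.5.

76.5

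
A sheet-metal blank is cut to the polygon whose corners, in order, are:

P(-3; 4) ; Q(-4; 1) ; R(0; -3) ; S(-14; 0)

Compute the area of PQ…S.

Apply the shoelace (surveyor's) formula: 2A = Σ (x_i·y_{i+1} − x_{i+1}·y_i), indices taken mod 4.
Σ = (13) + (12) + (-42) + (-56) = -73
Area = |Σ|/2 = 36.5.

36.5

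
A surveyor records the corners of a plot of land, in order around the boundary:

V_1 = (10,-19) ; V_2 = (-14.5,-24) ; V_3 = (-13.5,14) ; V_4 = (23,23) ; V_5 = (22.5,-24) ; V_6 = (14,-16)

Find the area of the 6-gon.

1437.25

Σ = (-515.5) + (-527) + (-632.5) + (-1069.5) + (-24) + (-106) = -2874.5
Area = |Σ|/2 = 1437.25.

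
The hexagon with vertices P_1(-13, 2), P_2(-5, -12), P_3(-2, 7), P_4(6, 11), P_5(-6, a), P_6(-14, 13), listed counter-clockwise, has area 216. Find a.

The doubled signed area Σ (x_i y_{i+1} − x_{i+1} y_i) is linear in a.
With a=0 it equals 172; the coefficient of a is 20 (from the two edges through P_5).
So 20·a + 172 = 2·216 = 432 ⇒ a = 13.

13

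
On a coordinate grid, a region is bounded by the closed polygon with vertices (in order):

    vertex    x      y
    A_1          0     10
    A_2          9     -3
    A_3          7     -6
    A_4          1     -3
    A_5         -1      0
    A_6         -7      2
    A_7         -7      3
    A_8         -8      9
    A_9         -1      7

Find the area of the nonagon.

Apply the shoelace formula: 2A = Σ (x_i·y_{i+1} − x_{i+1}·y_i), indices taken mod 9.
Σ = (-90) + (-33) + (-15) + (-3) + (-2) + (-7) + (-39) + (-47) + (-10) = -246
Area = |Σ|/2 = 123.

123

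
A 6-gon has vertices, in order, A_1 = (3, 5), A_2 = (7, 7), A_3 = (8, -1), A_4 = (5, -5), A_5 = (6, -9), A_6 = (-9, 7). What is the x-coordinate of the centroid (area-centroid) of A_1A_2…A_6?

Apply Gauss's area formula. First the cross-terms c_i = x_i·y_{i+1} − x_{i+1}·y_i:
  -14, -63, -35, -15, -39, -66  ⇒  2A = -232, A = -116.
Then Σ (x_i + x_{i+1})·c_i = -1192, so x̄ = -1192 / (6·(-116)) = 149/87.

149/87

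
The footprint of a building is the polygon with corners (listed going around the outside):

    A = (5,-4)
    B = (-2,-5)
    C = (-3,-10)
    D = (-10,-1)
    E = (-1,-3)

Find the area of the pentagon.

Cross-terms: -33, 5, -97, 29, 19  ⇒  Σ = -77
Area = |Σ|/2 = 38.5.

38.5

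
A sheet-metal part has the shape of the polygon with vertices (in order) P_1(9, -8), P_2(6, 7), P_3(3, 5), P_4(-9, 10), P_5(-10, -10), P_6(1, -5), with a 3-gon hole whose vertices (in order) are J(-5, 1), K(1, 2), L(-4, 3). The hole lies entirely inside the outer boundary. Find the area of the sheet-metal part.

235.5

Outer boundary:
Apply the shoelace formula: 2A = Σ (x_i·y_{i+1} − x_{i+1}·y_i), indices taken mod 6.
Cross-terms: 111, 9, 75, 190, 60, 37  ⇒  Σ = 482
Area = |Σ|/2 = 241.
Hole:
Apply the shoelace formula: 2A = Σ (x_i·y_{i+1} − x_{i+1}·y_i), indices taken mod 3.
J→K: (-5)(2) − (1)(1) = -11
K→L: (1)(3) − (-4)(2) = 11
L→J: (-4)(1) − (-5)(3) = 11
Σ = 11
Area = |Σ|/2 = 5.5.
Net area = 241 − 5.5 = 235.5.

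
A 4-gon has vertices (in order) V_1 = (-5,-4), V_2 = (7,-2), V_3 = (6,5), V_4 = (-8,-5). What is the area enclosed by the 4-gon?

Σ = (38) + (47) + (10) + (7) = 102
Area = |Σ|/2 = 51.

51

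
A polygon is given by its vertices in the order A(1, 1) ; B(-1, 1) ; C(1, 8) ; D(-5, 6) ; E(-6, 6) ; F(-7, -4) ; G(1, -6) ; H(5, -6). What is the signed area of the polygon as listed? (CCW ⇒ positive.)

96

A→B: (1)(1) − (-1)(1) = 2
B→C: (-1)(8) − (1)(1) = -9
C→D: (1)(6) − (-5)(8) = 46
D→E: (-5)(6) − (-6)(6) = 6
E→F: (-6)(-4) − (-7)(6) = 66
F→G: (-7)(-6) − (1)(-4) = 46
G→H: (1)(-6) − (5)(-6) = 24
H→A: (5)(1) − (1)(-6) = 11
Σ = 192
Signed area = Σ/2 = 96 (positive ⇒ counter-clockwise traversal).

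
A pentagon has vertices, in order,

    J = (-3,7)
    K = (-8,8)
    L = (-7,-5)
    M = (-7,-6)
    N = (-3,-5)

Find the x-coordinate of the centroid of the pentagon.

Apply Gauss's area formula. First the cross-terms c_i = x_i·y_{i+1} − x_{i+1}·y_i:
  32, 96, 7, 17, -36  ⇒  2A = 116, A = 58.
Then Σ (x_i + x_{i+1})·c_i = -1844, so x̄ = -1844 / (6·58) = -461/87.

-461/87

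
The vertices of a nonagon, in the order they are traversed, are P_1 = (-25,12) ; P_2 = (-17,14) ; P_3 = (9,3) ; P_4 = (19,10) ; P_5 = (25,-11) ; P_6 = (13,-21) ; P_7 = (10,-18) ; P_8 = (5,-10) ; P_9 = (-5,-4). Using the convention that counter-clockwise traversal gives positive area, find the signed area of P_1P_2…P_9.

Σ = (-146) + (-177) + (33) + (-459) + (-382) + (-24) + (-10) + (-70) + (-160) = -1395
Signed area = Σ/2 = -697.5 (negative ⇒ clockwise traversal).

-697.5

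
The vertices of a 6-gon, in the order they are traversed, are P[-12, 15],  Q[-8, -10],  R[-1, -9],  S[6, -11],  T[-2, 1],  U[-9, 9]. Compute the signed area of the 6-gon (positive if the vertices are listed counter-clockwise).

Apply the surveyor's formula: 2A = Σ (x_i·y_{i+1} − x_{i+1}·y_i), indices taken mod 6.
Cross-terms: 240, 62, 65, -16, -9, -27  ⇒  Σ = 315
Signed area = Σ/2 = 157.5 (positive ⇒ counter-clockwise traversal).

157.5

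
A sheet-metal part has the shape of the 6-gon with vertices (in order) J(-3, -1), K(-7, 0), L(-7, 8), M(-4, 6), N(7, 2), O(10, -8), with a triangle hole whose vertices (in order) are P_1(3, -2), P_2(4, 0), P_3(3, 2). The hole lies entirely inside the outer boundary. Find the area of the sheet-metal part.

114.5

Outer boundary:
Apply Gauss's area formula: 2A = Σ (x_i·y_{i+1} − x_{i+1}·y_i), indices taken mod 6.
Σ = (-7) + (-56) + (-10) + (-50) + (-76) + (-34) = -233
Area = |Σ|/2 = 116.5.
Hole:
Σ = (8) + (8) + (-12) = 4
Area = |Σ|/2 = 2.
Net area = 116.5 − 2 = 114.5.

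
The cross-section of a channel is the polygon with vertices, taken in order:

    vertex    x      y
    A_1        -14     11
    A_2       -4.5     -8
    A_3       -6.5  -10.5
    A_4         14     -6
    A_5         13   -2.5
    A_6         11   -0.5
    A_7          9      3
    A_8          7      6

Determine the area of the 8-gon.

Cross-terms: 161.5, -4.75, 186, 43, 21, 37.5, 33, 161  ⇒  Σ = 638.25
Area = |Σ|/2 = 319.125.

319.125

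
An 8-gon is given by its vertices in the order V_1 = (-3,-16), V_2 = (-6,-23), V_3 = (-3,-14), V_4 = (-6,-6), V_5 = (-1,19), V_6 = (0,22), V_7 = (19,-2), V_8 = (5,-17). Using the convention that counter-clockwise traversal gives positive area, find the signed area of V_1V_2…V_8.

-541

Cross-terms: -27, 15, -66, -120, -22, -418, -313, -131  ⇒  Σ = -1082
Signed area = Σ/2 = -541 (negative ⇒ clockwise traversal).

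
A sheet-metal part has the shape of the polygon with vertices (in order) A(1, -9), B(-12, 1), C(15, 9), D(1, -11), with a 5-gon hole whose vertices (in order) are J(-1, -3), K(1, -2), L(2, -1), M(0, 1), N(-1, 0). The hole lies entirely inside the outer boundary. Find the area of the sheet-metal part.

194

Outer boundary:
Apply the shoelace (surveyor's) formula: 2A = Σ (x_i·y_{i+1} − x_{i+1}·y_i), indices taken mod 4.
A→B: (1)(1) − (-12)(-9) = -107
B→C: (-12)(9) − (15)(1) = -123
C→D: (15)(-11) − (1)(9) = -174
D→A: (1)(-9) − (1)(-11) = 2
Σ = -402
Area = |Σ|/2 = 201.
Hole:
Apply Gauss's area formula: 2A = Σ (x_i·y_{i+1} − x_{i+1}·y_i), indices taken mod 5.
Σ = (5) + (3) + (2) + (1) + (3) = 14
Area = |Σ|/2 = 7.
Net area = 201 − 7 = 194.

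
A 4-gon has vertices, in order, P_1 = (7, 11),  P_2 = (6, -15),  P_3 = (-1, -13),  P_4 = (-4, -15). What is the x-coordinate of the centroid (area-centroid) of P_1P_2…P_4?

Apply the shoelace (surveyor's) formula. First the cross-terms c_i = x_i·y_{i+1} − x_{i+1}·y_i:
  -171, -93, -37, 61  ⇒  2A = -240, A = -120.
Then Σ (x_i + x_{i+1})·c_i = -2320, so x̄ = -2320 / (6·(-120)) = 29/9.

29/9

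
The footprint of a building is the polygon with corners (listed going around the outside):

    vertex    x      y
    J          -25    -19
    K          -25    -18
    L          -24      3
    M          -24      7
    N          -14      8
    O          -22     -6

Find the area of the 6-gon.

Apply the shoelace formula: 2A = Σ (x_i·y_{i+1} − x_{i+1}·y_i), indices taken mod 6.
Σ = (-25) + (-507) + (-96) + (-94) + (260) + (268) = -194
Area = |Σ|/2 = 97.

97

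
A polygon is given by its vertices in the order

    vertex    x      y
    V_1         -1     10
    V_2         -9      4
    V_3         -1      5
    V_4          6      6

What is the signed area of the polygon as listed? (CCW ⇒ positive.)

37.5

Σ = (86) + (-41) + (-36) + (66) = 75
Signed area = Σ/2 = 37.5 (positive ⇒ counter-clockwise traversal).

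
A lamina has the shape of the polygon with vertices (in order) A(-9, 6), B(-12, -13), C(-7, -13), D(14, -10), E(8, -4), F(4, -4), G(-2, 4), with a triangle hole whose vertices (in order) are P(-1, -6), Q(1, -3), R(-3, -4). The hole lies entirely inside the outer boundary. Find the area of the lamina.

268

Outer boundary:
Apply Gauss's area formula: 2A = Σ (x_i·y_{i+1} − x_{i+1}·y_i), indices taken mod 7.
Σ = (189) + (65) + (252) + (24) + (-16) + (8) + (24) = 546
Area = |Σ|/2 = 273.
Hole:
Apply Gauss's area formula: 2A = Σ (x_i·y_{i+1} − x_{i+1}·y_i), indices taken mod 3.
Cross-terms: 9, -13, 14  ⇒  Σ = 10
Area = |Σ|/2 = 5.
Net area = 273 − 5 = 268.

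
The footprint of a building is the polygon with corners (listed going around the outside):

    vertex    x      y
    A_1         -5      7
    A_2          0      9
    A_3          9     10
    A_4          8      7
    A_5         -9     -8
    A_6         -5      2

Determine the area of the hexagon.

113.5

Apply the shoelace formula: 2A = Σ (x_i·y_{i+1} − x_{i+1}·y_i), indices taken mod 6.
Cross-terms: -45, -81, -17, -1, -58, -25  ⇒  Σ = -227
Area = |Σ|/2 = 113.5.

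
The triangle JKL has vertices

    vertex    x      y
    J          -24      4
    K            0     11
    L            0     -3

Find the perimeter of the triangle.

|JK| = √((24)² + (7)²) = √625 = 25
|KL| = √((0)² + (-14)²) = √196 = 14
|LJ| = √((-24)² + (7)²) = √625 = 25
Perimeter = 25 + 14 + 25 = 64.

64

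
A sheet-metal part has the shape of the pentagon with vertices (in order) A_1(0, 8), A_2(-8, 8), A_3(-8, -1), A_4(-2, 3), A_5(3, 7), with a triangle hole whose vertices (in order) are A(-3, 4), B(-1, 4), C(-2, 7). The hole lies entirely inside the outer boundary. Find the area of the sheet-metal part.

Outer boundary:
Apply the shoelace (surveyor's) formula: 2A = Σ (x_i·y_{i+1} − x_{i+1}·y_i), indices taken mod 5.
Σ = (64) + (72) + (-26) + (-23) + (24) = 111
Area = |Σ|/2 = 55.5.
Hole:
Apply the surveyor's formula: 2A = Σ (x_i·y_{i+1} − x_{i+1}·y_i), indices taken mod 3.
Cross-terms: -8, 1, 13  ⇒  Σ = 6
Area = |Σ|/2 = 3.
Net area = 55.5 − 3 = 52.5.

52.5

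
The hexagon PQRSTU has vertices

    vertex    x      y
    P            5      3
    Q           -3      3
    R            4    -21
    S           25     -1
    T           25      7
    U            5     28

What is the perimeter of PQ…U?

124

|PQ| = √((-8)² + (0)²) = √64 = 8
|QR| = √((7)² + (-24)²) = √625 = 25
|RS| = √((21)² + (20)²) = √841 = 29
|ST| = √((0)² + (8)²) = √64 = 8
|TU| = √((-20)² + (21)²) = √841 = 29
|UP| = √((0)² + (-25)²) = √625 = 25
Perimeter = 8 + 25 + 29 + 8 + 29 + 25 = 124.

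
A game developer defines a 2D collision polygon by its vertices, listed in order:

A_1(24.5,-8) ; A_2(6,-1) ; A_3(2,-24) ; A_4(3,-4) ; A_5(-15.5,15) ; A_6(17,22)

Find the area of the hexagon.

Cross-terms: 23.5, -142, 64, -17, -596, -675  ⇒  Σ = -1342.5
Area = |Σ|/2 = 671.25.

671.25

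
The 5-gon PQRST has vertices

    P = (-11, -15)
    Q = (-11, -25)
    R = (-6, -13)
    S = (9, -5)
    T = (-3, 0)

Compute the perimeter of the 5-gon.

|PQ| = √((0)² + (-10)²) = √100 = 10
|QR| = √((5)² + (12)²) = √169 = 13
|RS| = √((15)² + (8)²) = √289 = 17
|ST| = √((-12)² + (5)²) = √169 = 13
|TP| = √((-8)² + (-15)²) = √289 = 17
Perimeter = 10 + 13 + 17 + 13 + 17 = 70.

70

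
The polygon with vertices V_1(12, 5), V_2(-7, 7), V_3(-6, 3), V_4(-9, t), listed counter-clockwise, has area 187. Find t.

The doubled signed area Σ (x_i y_{i+1} − x_{i+1} y_i) is linear in t.
With t=0 it equals 122; the coefficient of t is -18 (from the two edges through V_4).
So -18·t + 122 = 2·187 = 374 ⇒ t = -14.

-14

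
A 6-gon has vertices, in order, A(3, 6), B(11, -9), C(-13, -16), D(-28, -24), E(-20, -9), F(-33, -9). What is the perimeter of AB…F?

128

|AB| = √((8)² + (-15)²) = √289 = 17
|BC| = √((-24)² + (-7)²) = √625 = 25
|CD| = √((-15)² + (-8)²) = √289 = 17
|DE| = √((8)² + (15)²) = √289 = 17
|EF| = √((-13)² + (0)²) = √169 = 13
|FA| = √((36)² + (15)²) = √1521 = 39
Perimeter = 17 + 25 + 17 + 17 + 13 + 39 = 128.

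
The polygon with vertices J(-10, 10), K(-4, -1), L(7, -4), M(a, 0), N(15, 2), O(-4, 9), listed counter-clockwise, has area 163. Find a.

The doubled signed area Σ (x_i y_{i+1} − x_{i+1} y_i) is linear in a.
With a=0 it equals 266; the coefficient of a is 6 (from the two edges through M).
So 6·a + 266 = 2·163 = 326 ⇒ a = 10.

10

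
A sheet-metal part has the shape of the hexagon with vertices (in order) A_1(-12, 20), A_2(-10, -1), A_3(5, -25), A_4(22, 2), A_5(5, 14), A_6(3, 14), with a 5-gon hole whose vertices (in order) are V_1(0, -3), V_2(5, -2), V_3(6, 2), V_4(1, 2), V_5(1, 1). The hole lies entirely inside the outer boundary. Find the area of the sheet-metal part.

769

Outer boundary:
Apply the shoelace (surveyor's) formula: 2A = Σ (x_i·y_{i+1} − x_{i+1}·y_i), indices taken mod 6.
Σ = (212) + (255) + (560) + (298) + (28) + (228) = 1581
Area = |Σ|/2 = 790.5.
Hole:
Apply the shoelace (surveyor's) formula: 2A = Σ (x_i·y_{i+1} − x_{i+1}·y_i), indices taken mod 5.
Cross-terms: 15, 22, 10, -1, -3  ⇒  Σ = 43
Area = |Σ|/2 = 21.5.
Net area = 790.5 − 21.5 = 769.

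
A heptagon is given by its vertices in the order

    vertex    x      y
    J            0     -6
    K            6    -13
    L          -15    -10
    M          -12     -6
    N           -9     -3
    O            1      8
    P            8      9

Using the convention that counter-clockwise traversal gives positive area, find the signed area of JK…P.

Apply Gauss's area formula: 2A = Σ (x_i·y_{i+1} − x_{i+1}·y_i), indices taken mod 7.
Σ = (36) + (-255) + (-30) + (-18) + (-69) + (-55) + (-48) = -439
Signed area = Σ/2 = -219.5 (negative ⇒ clockwise traversal).

-219.5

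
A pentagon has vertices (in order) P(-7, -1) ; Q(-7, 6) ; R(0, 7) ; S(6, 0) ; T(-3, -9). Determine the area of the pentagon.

P→Q: (-7)(6) − (-7)(-1) = -49
Q→R: (-7)(7) − (0)(6) = -49
R→S: (0)(0) − (6)(7) = -42
S→T: (6)(-9) − (-3)(0) = -54
T→P: (-3)(-1) − (-7)(-9) = -60
Σ = -254
Area = |Σ|/2 = 127.

127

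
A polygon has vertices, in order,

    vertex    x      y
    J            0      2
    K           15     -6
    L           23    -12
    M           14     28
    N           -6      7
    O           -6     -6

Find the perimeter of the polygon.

120

|JK| = √((15)² + (-8)²) = √289 = 17
|KL| = √((8)² + (-6)²) = √100 = 10
|LM| = √((-9)² + (40)²) = √1681 = 41
|MN| = √((-20)² + (-21)²) = √841 = 29
|NO| = √((0)² + (-13)²) = √169 = 13
|OJ| = √((6)² + (8)²) = √100 = 10
Perimeter = 17 + 10 + 41 + 29 + 13 + 10 = 120.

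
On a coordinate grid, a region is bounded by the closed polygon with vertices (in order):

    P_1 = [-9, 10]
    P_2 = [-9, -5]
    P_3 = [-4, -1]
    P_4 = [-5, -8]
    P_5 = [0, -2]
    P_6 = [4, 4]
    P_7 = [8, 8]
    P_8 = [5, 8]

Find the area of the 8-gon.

Apply the surveyor's formula: 2A = Σ (x_i·y_{i+1} − x_{i+1}·y_i), indices taken mod 8.
Cross-terms: 135, -11, 27, 10, 8, 0, 24, 122  ⇒  Σ = 315
Area = |Σ|/2 = 157.5.

157.5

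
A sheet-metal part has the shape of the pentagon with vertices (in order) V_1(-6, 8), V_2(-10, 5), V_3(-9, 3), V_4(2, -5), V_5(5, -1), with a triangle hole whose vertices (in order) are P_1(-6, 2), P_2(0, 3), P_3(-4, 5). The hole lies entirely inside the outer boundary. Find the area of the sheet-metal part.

72.5

Outer boundary:
V_1→V_2: (-6)(5) − (-10)(8) = 50
V_2→V_3: (-10)(3) − (-9)(5) = 15
V_3→V_4: (-9)(-5) − (2)(3) = 39
V_4→V_5: (2)(-1) − (5)(-5) = 23
V_5→V_1: (5)(8) − (-6)(-1) = 34
Σ = 161
Area = |Σ|/2 = 80.5.
Hole:
Cross-terms: -18, 12, 22  ⇒  Σ = 16
Area = |Σ|/2 = 8.
Net area = 80.5 − 8 = 72.5.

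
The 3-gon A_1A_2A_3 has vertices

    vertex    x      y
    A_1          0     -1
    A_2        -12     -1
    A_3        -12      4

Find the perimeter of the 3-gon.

|A_1A_2| = √((-12)² + (0)²) = √144 = 12
|A_2A_3| = √((0)² + (5)²) = √25 = 5
|A_3A_1| = √((12)² + (-5)²) = √169 = 13
Perimeter = 12 + 5 + 13 = 30.

30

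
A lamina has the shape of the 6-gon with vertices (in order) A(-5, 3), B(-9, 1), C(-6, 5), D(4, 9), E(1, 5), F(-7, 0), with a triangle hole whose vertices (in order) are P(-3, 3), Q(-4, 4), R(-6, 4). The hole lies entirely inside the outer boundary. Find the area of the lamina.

32

Outer boundary:
Apply the surveyor's formula: 2A = Σ (x_i·y_{i+1} − x_{i+1}·y_i), indices taken mod 6.
Σ = (22) + (-39) + (-74) + (11) + (35) + (-21) = -66
Area = |Σ|/2 = 33.
Hole:
Apply the shoelace (surveyor's) formula: 2A = Σ (x_i·y_{i+1} − x_{i+1}·y_i), indices taken mod 3.
Σ = (0) + (8) + (-6) = 2
Area = |Σ|/2 = 1.
Net area = 33 − 1 = 32.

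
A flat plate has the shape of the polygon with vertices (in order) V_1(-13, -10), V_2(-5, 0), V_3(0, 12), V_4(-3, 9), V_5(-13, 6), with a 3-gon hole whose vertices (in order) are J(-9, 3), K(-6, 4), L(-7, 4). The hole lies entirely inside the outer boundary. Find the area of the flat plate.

116

Outer boundary:
V_1→V_2: (-13)(0) − (-5)(-10) = -50
V_2→V_3: (-5)(12) − (0)(0) = -60
V_3→V_4: (0)(9) − (-3)(12) = 36
V_4→V_5: (-3)(6) − (-13)(9) = 99
V_5→V_1: (-13)(-10) − (-13)(6) = 208
Σ = 233
Area = |Σ|/2 = 116.5.
Hole:
Apply the surveyor's formula: 2A = Σ (x_i·y_{i+1} − x_{i+1}·y_i), indices taken mod 3.
Σ = (-18) + (4) + (15) = 1
Area = |Σ|/2 = 0.5.
Net area = 116.5 − 0.5 = 116.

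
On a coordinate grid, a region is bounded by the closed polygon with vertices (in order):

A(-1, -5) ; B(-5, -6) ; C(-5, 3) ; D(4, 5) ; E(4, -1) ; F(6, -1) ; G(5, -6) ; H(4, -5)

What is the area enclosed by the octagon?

Apply Gauss's area formula: 2A = Σ (x_i·y_{i+1} − x_{i+1}·y_i), indices taken mod 8.
Cross-terms: -19, -45, -37, -24, 2, -31, -1, -25  ⇒  Σ = -180
Area = |Σ|/2 = 90.

90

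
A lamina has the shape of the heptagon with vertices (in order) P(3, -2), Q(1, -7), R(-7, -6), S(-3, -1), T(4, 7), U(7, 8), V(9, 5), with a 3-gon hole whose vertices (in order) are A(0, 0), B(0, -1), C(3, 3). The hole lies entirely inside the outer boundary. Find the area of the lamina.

Outer boundary:
Apply the shoelace (surveyor's) formula: 2A = Σ (x_i·y_{i+1} − x_{i+1}·y_i), indices taken mod 7.
Σ = (-19) + (-55) + (-11) + (-17) + (-17) + (-37) + (-33) = -189
Area = |Σ|/2 = 94.5.
Hole:
Apply the shoelace (surveyor's) formula: 2A = Σ (x_i·y_{i+1} − x_{i+1}·y_i), indices taken mod 3.
A→B: (0)(-1) − (0)(0) = 0
B→C: (0)(3) − (3)(-1) = 3
C→A: (3)(0) − (0)(3) = 0
Σ = 3
Area = |Σ|/2 = 1.5.
Net area = 94.5 − 1.5 = 93.

93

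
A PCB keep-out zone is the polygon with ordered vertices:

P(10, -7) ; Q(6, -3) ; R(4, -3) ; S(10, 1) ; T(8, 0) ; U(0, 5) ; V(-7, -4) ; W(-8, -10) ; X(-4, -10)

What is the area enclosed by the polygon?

Apply the shoelace (surveyor's) formula: 2A = Σ (x_i·y_{i+1} − x_{i+1}·y_i), indices taken mod 9.
Σ = (12) + (-6) + (34) + (-8) + (40) + (35) + (38) + (40) + (128) = 313
Area = |Σ|/2 = 156.5.

156.5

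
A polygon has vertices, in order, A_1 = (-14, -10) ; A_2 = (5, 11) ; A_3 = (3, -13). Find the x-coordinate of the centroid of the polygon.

Apply the shoelace (surveyor's) formula. First the cross-terms c_i = x_i·y_{i+1} − x_{i+1}·y_i:
  -104, -98, -212  ⇒  2A = -414, A = -207.
Then Σ (x_i + x_{i+1})·c_i = 2484, so x̄ = 2484 / (6·(-207)) = -2.

-2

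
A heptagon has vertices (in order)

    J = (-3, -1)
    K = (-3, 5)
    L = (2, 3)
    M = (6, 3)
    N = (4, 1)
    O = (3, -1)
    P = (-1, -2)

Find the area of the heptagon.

37

Apply the shoelace (surveyor's) formula: 2A = Σ (x_i·y_{i+1} − x_{i+1}·y_i), indices taken mod 7.
Cross-terms: -18, -19, -12, -6, -7, -7, -5  ⇒  Σ = -74
Area = |Σ|/2 = 37.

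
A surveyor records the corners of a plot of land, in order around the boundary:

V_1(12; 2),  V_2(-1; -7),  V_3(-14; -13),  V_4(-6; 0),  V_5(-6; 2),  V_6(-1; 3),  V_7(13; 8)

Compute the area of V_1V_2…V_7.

Σ = (-82) + (-85) + (-78) + (-12) + (-16) + (-47) + (-70) = -390
Area = |Σ|/2 = 195.

195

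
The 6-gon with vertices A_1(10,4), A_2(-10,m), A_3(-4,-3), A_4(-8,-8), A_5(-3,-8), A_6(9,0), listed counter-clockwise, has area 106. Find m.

-1

Write out the shoelace sum; only the two edges meeting at A_2 involve m:
2·Area = [(10·m − (-10)·4) + ((-10)·(-3) − (-4)·m)] + 156
       = 14·m + 226 = 212
⇒ m = -1.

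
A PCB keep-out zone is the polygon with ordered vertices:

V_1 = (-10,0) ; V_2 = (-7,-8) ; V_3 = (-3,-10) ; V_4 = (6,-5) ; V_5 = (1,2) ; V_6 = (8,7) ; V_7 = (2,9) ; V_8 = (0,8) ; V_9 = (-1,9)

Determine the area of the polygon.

Apply the shoelace formula: 2A = Σ (x_i·y_{i+1} − x_{i+1}·y_i), indices taken mod 9.
Σ = (80) + (46) + (75) + (17) + (-9) + (58) + (16) + (8) + (90) = 381
Area = |Σ|/2 = 190.5.

190.5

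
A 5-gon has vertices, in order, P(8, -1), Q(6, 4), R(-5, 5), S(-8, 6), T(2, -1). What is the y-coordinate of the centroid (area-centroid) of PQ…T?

2.14

Apply Gauss's area formula. First the cross-terms c_i = x_i·y_{i+1} − x_{i+1}·y_i:
  38, 50, 10, -4, 6  ⇒  2A = 100, A = 50.
Then Σ (y_i + y_{i+1})·c_i = 642, so ȳ = 642 / (6·50) = 2.14.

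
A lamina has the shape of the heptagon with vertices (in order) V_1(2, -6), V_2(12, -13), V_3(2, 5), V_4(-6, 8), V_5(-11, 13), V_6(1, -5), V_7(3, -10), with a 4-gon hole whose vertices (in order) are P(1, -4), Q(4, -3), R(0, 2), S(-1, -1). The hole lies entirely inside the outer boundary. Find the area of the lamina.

Outer boundary:
Cross-terms: 46, 86, 46, 10, 42, 5, 2  ⇒  Σ = 237
Area = |Σ|/2 = 118.5.
Hole:
Apply Gauss's area formula: 2A = Σ (x_i·y_{i+1} − x_{i+1}·y_i), indices taken mod 4.
Cross-terms: 13, 8, 2, 5  ⇒  Σ = 28
Area = |Σ|/2 = 14.
Net area = 118.5 − 14 = 104.5.

104.5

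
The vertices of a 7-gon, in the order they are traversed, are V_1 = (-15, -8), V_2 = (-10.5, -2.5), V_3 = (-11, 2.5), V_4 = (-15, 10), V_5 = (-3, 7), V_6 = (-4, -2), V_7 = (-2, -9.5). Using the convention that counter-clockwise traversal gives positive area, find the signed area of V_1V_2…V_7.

Apply the surveyor's formula: 2A = Σ (x_i·y_{i+1} − x_{i+1}·y_i), indices taken mod 7.
Σ = (-46.5) + (-53.75) + (-72.5) + (-75) + (34) + (34) + (-126.5) = -306.25
Signed area = Σ/2 = -153.125 (negative ⇒ clockwise traversal).

-153.125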